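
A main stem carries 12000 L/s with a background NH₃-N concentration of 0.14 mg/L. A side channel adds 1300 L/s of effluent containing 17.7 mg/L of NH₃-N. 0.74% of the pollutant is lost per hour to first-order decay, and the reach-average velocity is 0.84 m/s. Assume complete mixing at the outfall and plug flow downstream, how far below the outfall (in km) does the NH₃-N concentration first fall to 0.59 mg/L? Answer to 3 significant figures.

467 km

Mixed concentration C = ΣQC/ΣQ = (12000·0.1400 + 1300·17.70) / 13300 = 24690/13300 = 1.856 mg/L.
0.74%/h lost → k = −ln(1 − 0.0074) = 0.007428 h⁻¹.
Set 1.856·exp(−k·t) = 0.59 → t = ln(1.856/0.59)/k = 555600 s = 154.3 h.
Distance = v·t = 0.84·555600 = 466700 m = 466.7 km.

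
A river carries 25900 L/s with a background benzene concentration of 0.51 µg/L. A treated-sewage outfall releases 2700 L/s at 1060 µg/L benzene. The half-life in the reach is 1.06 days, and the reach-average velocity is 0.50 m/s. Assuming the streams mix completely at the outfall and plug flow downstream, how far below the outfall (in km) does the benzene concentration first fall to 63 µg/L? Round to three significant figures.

Mixed concentration C = ΣQC/ΣQ = (25900·0.5100 + 2700·1060) / 28600 = 2875000/28600 = 100.5 µg/L.
Half-life 1.06 d → k = ln 2 / 1.06 = 0.6539 d⁻¹.
Set 100.5·exp(−k·t) = 63 → t = ln(100.5/63)/k = 61750 s = 17.15 h.
Distance = v·t = 0.50·61750 = 30870 m = 30.87 km.

30.9 km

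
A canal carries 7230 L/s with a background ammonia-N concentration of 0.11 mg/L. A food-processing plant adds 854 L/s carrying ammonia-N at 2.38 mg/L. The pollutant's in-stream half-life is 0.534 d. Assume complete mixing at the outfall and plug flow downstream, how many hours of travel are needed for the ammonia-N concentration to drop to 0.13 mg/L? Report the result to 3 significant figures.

Mixed concentration C = ΣQC/ΣQ = (7230·0.1100 + 854.0·2.380) / 8084 = 2828/8084 = 0.3498 mg/L.
Half-life 0.534 d → k = ln 2 / 0.534 = 1.298 d⁻¹.
0.3498·exp(−k·t) = 0.13 → t = ln(0.3498/0.13)/k = 65890 s = 18.30 h.

18.3 h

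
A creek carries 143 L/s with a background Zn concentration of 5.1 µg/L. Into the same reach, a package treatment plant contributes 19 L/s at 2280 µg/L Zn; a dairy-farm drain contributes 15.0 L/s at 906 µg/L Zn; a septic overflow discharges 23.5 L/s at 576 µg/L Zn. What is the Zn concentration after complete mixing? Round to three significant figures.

355 µg/L

Conservation of mass: C = (143.0·5.100 + 19.00·2280 + 15.00·906.0 + 23.50·576.0) / 200.5 = 71180/200.5 = 355.0 µg/L.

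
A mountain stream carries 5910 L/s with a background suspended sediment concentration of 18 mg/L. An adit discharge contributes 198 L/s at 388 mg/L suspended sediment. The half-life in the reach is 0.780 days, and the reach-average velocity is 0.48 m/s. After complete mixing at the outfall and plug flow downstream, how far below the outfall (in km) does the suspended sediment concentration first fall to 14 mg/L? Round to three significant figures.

Flow-weighted average: C = (5910·18.00 + 198.0·388.0) / 6108 = 183200/6108 = 29.99 mg/L.
Half-life 0.780 d → k = ln 2 / 0.780 = 0.8887 d⁻¹.
Set 29.99·exp(−k·t) = 14 → t = ln(29.99/14)/k = 74080 s = 20.58 h.
Distance = v·t = 0.48·74080 = 35560 m = 35.56 km.

35.6 km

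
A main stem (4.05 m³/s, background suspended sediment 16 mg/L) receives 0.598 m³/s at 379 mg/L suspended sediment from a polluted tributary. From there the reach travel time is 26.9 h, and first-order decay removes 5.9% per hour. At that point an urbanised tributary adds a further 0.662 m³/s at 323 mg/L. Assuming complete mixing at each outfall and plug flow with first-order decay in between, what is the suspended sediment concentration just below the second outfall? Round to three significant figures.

51.0 mg/L

Flow-weighted average: C = (4.050·16.00 + 0.5980·379.0) / 4.648 = 291.4/4.648 = 62.70 mg/L; combined flow 4.648 m³/s.
5.9%/h lost → k = −ln(1 − 0.059) = 0.06081 h⁻¹.
After decay, C = 62.70 × e^(−kt) = 62.70 × 0.1948 = 12.21 mg/L.
At the second outfall, C = (4.648·12.21 + 0.6620·323.0) / (4.648 + 0.6620) = 50.96 mg/L.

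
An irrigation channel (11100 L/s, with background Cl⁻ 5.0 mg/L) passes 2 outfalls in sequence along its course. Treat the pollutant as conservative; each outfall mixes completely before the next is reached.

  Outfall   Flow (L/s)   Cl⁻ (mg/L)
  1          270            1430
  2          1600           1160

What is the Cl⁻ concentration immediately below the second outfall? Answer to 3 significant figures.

Below outfall 1: Q → 11370 L/s, C = (11100·5.000 + 270.0·1430)/11370 = 38.84 mg/L.
Below outfall 2: Q → 12970 L/s, C = (11370·38.84 + 1600·1160)/12970 = 177.1 mg/L.

177 mg/L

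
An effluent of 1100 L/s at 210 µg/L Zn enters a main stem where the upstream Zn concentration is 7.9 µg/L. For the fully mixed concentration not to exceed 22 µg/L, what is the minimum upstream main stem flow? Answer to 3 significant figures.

14700 L/s

Set C_mix = 22: (Q·7.900 + 1100·210.0) / (Q + 1100) = 22
→ Q = 1100·(210.0 − 22)/(22 − 7.900) = 14670 L/s.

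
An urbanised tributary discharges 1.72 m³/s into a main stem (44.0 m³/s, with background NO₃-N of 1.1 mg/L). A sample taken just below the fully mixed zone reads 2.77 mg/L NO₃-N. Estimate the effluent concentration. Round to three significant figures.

Mass balance: 44.00·1.100 + 1.720·Cₑ = 45.72·2.770
→ Cₑ = (45.72·2.770 − 44.00·1.100) / 1.720 = 45.49 mg/L.

45.5 mg/L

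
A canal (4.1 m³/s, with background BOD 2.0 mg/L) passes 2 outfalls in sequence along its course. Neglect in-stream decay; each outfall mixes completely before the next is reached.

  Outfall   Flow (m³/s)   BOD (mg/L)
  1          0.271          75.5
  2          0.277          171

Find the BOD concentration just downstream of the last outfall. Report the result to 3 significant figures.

16.4 mg/L

Below outfall 1: Q → 4.371 m³/s, C = (4.100·2.000 + 0.2710·75.50)/4.371 = 6.557 mg/L.
Below outfall 2: Q → 4.648 m³/s, C = (4.371·6.557 + 0.2770·171.0)/4.648 = 16.36 mg/L.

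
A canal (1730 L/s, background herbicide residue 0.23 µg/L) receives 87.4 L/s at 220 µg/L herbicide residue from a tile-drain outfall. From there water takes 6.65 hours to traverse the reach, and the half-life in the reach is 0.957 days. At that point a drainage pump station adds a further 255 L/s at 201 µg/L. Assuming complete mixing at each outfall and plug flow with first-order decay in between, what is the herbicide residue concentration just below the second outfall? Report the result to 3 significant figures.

Mixed concentration C = ΣQC/ΣQ = (1730·0.2300 + 87.40·220.0) / 1817 = 19630/1817 = 10.80 µg/L; combined flow 1817 L/s.
Half-life 0.957 d → k = ln 2 / 0.957 = 0.7243 d⁻¹.
First-order decay: C = 10.80·exp(−k·t) = 10.80·0.8182 = 8.835 µg/L.
At the second outfall, C = (1817·8.835 + 255.0·201.0) / (1817 + 255.0) = 32.48 µg/L.

32.5 µg/L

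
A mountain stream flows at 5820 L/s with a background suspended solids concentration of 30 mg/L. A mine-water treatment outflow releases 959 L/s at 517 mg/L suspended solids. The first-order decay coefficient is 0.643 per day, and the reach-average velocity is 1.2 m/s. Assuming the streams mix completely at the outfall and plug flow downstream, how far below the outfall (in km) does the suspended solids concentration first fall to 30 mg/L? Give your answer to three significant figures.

After mixing, C = (5820·30.00 + 959.0·517.0) / 6779 = 670400/6779 = 98.89 mg/L.
Set 98.89·exp(−k·t) = 30 → t = ln(98.89/30)/k = 160300 s = 44.52 h.
Distance = v·t = 1.2·160300 = 192300 m = 192.3 km.

192 km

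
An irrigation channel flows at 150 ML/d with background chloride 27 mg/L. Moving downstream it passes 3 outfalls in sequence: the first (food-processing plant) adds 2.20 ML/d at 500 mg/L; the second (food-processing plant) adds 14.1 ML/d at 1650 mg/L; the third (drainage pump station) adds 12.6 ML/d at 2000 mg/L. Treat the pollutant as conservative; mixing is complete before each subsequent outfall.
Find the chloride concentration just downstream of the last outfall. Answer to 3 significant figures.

300 mg/L

After outfall 1: Q = 150.0 + 2.200 = 152.2 ML/d; C = (150.0·27.00 + 2.200·500.0)/152.2 = 33.84 mg/L.
After outfall 2: Q = 152.2 + 14.10 = 166.3 ML/d; C = (152.2·33.84 + 14.10·1650)/166.3 = 170.9 mg/L.
After outfall 3: Q = 166.3 + 12.60 = 178.9 ML/d; C = (166.3·170.9 + 12.60·2000)/178.9 = 299.7 mg/L.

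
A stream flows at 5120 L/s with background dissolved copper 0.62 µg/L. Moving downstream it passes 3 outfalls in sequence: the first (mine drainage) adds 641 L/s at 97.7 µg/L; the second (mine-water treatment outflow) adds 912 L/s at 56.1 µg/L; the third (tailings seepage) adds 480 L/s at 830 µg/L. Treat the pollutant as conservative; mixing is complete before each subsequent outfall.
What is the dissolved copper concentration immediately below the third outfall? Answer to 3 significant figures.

72.0 µg/L

After outfall 1: Q = 5120 + 641.0 = 5761 L/s; C = (5120·0.6200 + 641.0·97.70)/5761 = 11.42 µg/L.
After outfall 2: Q = 5761 + 912.0 = 6673 L/s; C = (5761·11.42 + 912.0·56.10)/6673 = 17.53 µg/L.
After outfall 3: Q = 6673 + 480.0 = 7153 L/s; C = (6673·17.53 + 480.0·830.0)/7153 = 72.05 µg/L.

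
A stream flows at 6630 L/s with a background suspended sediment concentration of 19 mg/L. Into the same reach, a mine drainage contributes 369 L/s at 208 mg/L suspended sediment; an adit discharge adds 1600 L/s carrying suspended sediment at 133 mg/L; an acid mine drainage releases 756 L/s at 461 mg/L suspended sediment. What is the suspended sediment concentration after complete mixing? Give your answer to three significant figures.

81.7 mg/L

Mixed concentration C = ΣQC/ΣQ = (6630·19.00 + 369.0·208.0 + 1600·133.0 + 756.0·461.0) / 9355 = 764000/9355 = 81.67 mg/L.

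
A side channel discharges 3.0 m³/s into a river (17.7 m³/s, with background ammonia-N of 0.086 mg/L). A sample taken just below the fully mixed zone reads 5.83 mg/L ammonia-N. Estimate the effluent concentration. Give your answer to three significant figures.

39.7 mg/L

Mass balance: 17.70·0.08600 + 3.000·Cₑ = 20.70·5.830
→ Cₑ = (20.70·5.830 − 17.70·0.08600) / 3.000 = 39.72 mg/L.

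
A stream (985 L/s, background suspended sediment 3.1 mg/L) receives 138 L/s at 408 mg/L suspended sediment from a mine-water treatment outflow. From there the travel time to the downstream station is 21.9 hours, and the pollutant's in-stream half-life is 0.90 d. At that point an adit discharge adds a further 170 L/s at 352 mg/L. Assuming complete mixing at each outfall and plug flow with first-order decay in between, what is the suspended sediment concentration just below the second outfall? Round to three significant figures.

69.0 mg/L

Mixed concentration C = ΣQC/ΣQ = (985.0·3.100 + 138.0·408.0) / 1123 = 59360/1123 = 52.86 mg/L; combined flow 1123 L/s.
Half-life 0.90 d → k = ln 2 / 0.90 = 0.7702 d⁻¹.
Decay over the reach: 52.86·exp(−kt) = 52.86·0.4952 = 26.17 mg/L.
Second outfall: C = (1123·26.17 + 170.0·352.0)/1293 = 69.01 mg/L.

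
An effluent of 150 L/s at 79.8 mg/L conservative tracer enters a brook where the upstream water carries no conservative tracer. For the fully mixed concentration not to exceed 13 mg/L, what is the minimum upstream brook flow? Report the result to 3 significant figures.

771 L/s

Set C_mix = 13: (Q·0 + 150.0·79.80) / (Q + 150.0) = 13
→ Q = 150.0·(79.80 − 13)/(13 − 0) = 770.8 L/s.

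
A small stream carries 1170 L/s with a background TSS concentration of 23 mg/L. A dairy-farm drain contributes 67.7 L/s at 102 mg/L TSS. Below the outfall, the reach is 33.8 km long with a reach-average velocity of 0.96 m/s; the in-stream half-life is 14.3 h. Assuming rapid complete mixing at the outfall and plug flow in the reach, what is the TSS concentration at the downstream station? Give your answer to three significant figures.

Mass balance: C = (1170·23.00 + 67.70·102.0) / 1238 = 33820/1238 = 27.32 mg/L.
Travel time t = 33.8·1000 / 0.96 = 35210 s = 9.780 h.
Half-life 14.3 h → k = ln 2 / 14.3 = 0.04847 h⁻¹ = 1.163 d⁻¹.
Decay over the reach: 27.32·exp(−kt) = 27.32·0.6225 = 17.01 mg/L.

17.0 mg/L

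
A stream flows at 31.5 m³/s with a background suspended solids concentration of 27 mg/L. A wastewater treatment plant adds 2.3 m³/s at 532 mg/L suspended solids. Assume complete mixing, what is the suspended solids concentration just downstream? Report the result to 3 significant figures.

61.4 mg/L

Conservation of mass: C = (31.50·27.00 + 2.300·532.0) / 33.80 = 2074/33.80 = 61.36 mg/L.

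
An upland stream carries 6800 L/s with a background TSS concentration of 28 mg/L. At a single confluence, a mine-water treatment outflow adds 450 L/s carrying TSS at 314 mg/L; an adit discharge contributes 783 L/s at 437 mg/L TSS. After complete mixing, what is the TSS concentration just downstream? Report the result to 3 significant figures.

After mixing, C = (6800·28.00 + 450.0·314.0 + 783.0·437.0) / 8033 = 673900/8033 = 83.89 mg/L.

83.9 mg/L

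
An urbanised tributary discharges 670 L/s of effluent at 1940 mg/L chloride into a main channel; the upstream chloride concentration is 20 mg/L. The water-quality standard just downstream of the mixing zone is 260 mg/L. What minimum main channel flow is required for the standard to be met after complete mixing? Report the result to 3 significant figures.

Set C_mix = 260: (Q·20.00 + 670.0·1940) / (Q + 670.0) = 260
→ Q = 670.0·(1940 − 260)/(260 − 20.00) = 4690 L/s.

4690 L/s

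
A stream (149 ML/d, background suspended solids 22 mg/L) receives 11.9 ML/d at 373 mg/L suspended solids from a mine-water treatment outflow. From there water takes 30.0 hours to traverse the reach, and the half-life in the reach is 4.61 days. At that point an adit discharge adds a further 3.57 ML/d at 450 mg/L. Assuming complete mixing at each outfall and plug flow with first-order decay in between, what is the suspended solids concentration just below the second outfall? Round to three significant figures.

Mixed concentration C = ΣQC/ΣQ = (149.0·22.00 + 11.90·373.0) / 160.9 = 7717/160.9 = 47.96 mg/L; combined flow 160.9 ML/d.
Half-life 4.61 d → k = ln 2 / 4.61 = 0.1504 d⁻¹.
Decay over the reach: 47.96·exp(−kt) = 47.96·0.8287 = 39.74 mg/L.
At the second outfall, C = (160.9·39.74 + 3.570·450.0) / (160.9 + 3.570) = 48.65 mg/L.

48.6 mg/L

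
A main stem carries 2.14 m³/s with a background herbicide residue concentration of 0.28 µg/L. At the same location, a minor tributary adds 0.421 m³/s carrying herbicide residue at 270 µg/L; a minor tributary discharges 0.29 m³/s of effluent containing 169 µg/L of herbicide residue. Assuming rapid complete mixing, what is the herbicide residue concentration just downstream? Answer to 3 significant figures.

Mixed concentration C = ΣQC/ΣQ = (2.140·0.2800 + 0.4210·270.0 + 0.2900·169.0) / 2.851 = 163.3/2.851 = 57.27 µg/L.

57.3 µg/L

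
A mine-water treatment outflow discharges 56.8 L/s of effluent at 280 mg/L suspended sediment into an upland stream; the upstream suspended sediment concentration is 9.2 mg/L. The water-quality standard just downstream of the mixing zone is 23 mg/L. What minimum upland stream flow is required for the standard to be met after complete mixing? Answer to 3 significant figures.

1060 L/s

Set C_mix = 23: (Q·9.200 + 56.80·280.0) / (Q + 56.80) = 23
→ Q = 56.80·(280.0 − 23)/(23 − 9.200) = 1058 L/s.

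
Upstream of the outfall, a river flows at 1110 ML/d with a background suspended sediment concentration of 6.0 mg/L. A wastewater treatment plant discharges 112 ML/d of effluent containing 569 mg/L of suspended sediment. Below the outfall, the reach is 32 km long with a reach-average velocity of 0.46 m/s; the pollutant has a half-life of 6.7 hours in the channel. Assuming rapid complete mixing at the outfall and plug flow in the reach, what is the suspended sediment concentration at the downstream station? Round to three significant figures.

Mixed concentration C = ΣQC/ΣQ = (1110·6.000 + 112.0·569.0) / 1222 = 70390/1222 = 57.60 mg/L.
Travel time t = 32·1000 / 0.46 = 69570 s = 19.32 h.
Half-life 6.7 h → k = ln 2 / 6.7 = 0.1035 h⁻¹ = 2.483 d⁻¹.
Applying C = C₀e^(−kt): 57.60 × 0.1355 = 7.802 mg/L.

7.80 mg/L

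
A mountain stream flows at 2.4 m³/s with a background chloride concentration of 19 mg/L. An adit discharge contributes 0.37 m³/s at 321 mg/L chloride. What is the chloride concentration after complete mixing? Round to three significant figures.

59.3 mg/L

Mixed concentration C = ΣQC/ΣQ = (2.400·19.00 + 0.3700·321.0) / 2.770 = 164.4/2.770 = 59.34 mg/L.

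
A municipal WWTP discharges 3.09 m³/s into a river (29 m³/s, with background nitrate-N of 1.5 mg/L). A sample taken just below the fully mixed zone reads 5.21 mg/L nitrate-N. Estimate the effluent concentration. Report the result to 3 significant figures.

40.0 mg/L

Mass balance: 29.00·1.500 + 3.090·Cₑ = 32.09·5.210
→ Cₑ = (32.09·5.210 − 29.00·1.500) / 3.090 = 40.03 mg/L.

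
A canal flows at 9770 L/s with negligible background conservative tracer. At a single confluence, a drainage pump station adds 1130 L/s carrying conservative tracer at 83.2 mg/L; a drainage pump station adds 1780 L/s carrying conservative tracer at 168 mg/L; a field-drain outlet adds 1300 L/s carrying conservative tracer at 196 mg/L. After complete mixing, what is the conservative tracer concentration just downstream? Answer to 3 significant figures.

Flow-weighted average: C = (9770·0 + 1130·83.20 + 1780·168.0 + 1300·196.0) / 13980 = 647900/13980 = 46.34 mg/L.

46.3 mg/L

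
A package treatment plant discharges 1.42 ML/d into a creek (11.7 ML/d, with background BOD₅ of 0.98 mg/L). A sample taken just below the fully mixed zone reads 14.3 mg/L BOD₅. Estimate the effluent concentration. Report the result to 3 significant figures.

Mass balance: 11.70·0.9800 + 1.420·Cₑ = 13.12·14.30
→ Cₑ = (13.12·14.30 − 11.70·0.9800) / 1.420 = 124.0 mg/L.

124 mg/L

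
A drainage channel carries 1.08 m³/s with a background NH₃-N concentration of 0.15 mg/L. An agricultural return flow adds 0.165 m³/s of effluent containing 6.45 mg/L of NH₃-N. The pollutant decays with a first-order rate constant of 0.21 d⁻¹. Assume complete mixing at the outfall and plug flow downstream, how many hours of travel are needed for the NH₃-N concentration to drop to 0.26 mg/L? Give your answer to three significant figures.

152 h

Conservation of mass: C = (1.080·0.1500 + 0.1650·6.450) / 1.245 = 1.226/1.245 = 0.9849 mg/L.
0.9849·exp(−k·t) = 0.26 → t = ln(0.9849/0.26)/k = 548000 s = 152.2 h.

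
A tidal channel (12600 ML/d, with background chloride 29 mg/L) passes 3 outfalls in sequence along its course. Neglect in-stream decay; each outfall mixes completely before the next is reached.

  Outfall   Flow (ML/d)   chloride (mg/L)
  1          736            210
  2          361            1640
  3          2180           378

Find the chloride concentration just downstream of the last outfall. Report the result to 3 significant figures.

After outfall 1: Q = 12600 + 736.0 = 13340 ML/d; C = (12600·29.00 + 736.0·210.0)/13340 = 38.99 mg/L.
After outfall 2: Q = 13340 + 361.0 = 13700 ML/d; C = (13340·38.99 + 361.0·1640)/13700 = 81.19 mg/L.
After outfall 3: Q = 13700 + 2180 = 15880 ML/d; C = (13700·81.19 + 2180·378.0)/15880 = 121.9 mg/L.

122 mg/L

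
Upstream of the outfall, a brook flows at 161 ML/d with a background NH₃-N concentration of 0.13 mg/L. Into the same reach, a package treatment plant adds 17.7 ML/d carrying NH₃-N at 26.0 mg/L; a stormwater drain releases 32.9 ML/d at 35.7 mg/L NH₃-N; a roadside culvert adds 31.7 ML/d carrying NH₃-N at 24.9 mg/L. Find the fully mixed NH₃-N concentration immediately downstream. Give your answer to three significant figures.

Mass balance: C = (161.0·0.1300 + 17.70·26.00 + 32.90·35.70 + 31.70·24.90) / 243.3 = 2445/243.3 = 10.05 mg/L.

10.0 mg/L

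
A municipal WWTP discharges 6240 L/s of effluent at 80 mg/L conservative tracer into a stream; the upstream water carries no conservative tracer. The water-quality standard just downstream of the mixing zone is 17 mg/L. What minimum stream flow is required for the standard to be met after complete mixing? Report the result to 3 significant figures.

Set C_mix = 17: (Q·0 + 6240·80.00) / (Q + 6240) = 17
→ Q = 6240·(80.00 − 17)/(17 − 0) = 23120 L/s.

23100 L/s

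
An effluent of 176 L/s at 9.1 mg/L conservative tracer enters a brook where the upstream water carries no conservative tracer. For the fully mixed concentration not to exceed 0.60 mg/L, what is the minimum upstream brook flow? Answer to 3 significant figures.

Set C_mix = 0.60: (Q·0 + 176.0·9.100) / (Q + 176.0) = 0.60
→ Q = 176.0·(9.100 − 0.60)/(0.60 − 0) = 2493 L/s.

2490 L/s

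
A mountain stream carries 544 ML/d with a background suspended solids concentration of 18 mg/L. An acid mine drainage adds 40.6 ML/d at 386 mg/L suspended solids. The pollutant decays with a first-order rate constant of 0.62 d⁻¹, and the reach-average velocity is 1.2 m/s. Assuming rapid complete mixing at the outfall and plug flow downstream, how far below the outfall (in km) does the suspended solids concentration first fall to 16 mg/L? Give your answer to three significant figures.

167 km

Flow-weighted average: C = (544.0·18.00 + 40.60·386.0) / 584.6 = 25460/584.6 = 43.56 mg/L.
Set 43.56·exp(−k·t) = 16 → t = ln(43.56/16)/k = 139600 s = 38.77 h.
Distance = v·t = 1.2·139600 = 167500 m = 167.5 km.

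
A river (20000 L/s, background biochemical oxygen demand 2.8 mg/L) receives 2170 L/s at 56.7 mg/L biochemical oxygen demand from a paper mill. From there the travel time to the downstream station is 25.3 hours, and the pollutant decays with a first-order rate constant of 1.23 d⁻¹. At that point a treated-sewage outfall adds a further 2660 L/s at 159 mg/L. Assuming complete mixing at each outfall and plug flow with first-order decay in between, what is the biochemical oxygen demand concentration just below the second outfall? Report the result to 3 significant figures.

Conservation of mass: C = (20000·2.800 + 2170·56.70) / 22170 = 179000/22170 = 8.076 mg/L; combined flow 22170 L/s.
First-order decay: C = 8.076·exp(−k·t) = 8.076·0.2735 = 2.208 mg/L.
Second outfall: C = (22170·2.208 + 2660·159.0)/24830 = 19.01 mg/L.

19.0 mg/L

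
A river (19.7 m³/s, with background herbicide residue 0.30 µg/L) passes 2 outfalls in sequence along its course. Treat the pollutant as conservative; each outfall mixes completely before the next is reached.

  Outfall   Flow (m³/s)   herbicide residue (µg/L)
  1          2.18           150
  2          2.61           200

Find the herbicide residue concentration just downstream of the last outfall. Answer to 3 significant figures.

34.9 µg/L

Outfall 1: combined Q = 21.88 m³/s; C = (19.70·0.3000 + 2.180·150.0)/21.88 = 15.22 µg/L.
Outfall 2: combined Q = 24.49 m³/s; C = (21.88·15.22 + 2.610·200.0)/24.49 = 34.91 µg/L.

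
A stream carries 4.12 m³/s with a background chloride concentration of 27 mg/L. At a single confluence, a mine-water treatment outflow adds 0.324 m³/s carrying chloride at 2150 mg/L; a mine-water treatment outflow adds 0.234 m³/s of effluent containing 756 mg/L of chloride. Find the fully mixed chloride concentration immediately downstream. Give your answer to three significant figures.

211 mg/L

Mixed concentration C = ΣQC/ΣQ = (4.120·27.00 + 0.3240·2150 + 0.2340·756.0) / 4.678 = 984.7/4.678 = 210.5 mg/L.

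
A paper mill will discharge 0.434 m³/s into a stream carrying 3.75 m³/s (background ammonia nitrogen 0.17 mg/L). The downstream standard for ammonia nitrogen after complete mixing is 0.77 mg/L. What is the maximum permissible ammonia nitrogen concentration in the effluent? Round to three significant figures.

5.95 mg/L

At the limit, (Qr·Cr + Qe·Cₑ)/(Qr + Qe) = 0.77:
Cₑ = (4.184·0.77 − 3.750·0.1700) / 0.4340 = 5.954 mg/L.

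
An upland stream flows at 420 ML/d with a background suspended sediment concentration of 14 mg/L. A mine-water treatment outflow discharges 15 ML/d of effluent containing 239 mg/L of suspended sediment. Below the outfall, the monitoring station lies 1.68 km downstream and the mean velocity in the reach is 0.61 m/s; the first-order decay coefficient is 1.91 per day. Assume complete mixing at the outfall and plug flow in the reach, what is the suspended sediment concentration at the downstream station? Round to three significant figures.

After mixing, C = (420.0·14.00 + 15.00·239.0) / 435.0 = 9465/435.0 = 21.76 mg/L.
Travel time t = 1.68·1000 / 0.61 = 2754 s = 0.7650 h.
First-order decay: C = 21.76·exp(−k·t) = 21.76·0.9409 = 20.47 mg/L.

20.5 mg/L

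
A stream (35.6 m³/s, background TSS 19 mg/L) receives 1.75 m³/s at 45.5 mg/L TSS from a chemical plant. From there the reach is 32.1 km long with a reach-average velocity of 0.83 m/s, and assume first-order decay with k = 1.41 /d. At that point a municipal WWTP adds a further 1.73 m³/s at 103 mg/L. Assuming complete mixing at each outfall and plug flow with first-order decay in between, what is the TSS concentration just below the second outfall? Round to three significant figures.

Mass balance: C = (35.60·19.00 + 1.750·45.50) / 37.35 = 756.0/37.35 = 20.24 mg/L; combined flow 37.35 m³/s.
Travel time t = 32.1·1000 / 0.83 = 38670 s = 10.74 h.
First-order decay: C = 20.24·exp(−k·t) = 20.24·0.5320 = 10.77 mg/L.
Second outfall: C = (37.35·10.77 + 1.730·103.0)/39.08 = 14.85 mg/L.

14.9 mg/L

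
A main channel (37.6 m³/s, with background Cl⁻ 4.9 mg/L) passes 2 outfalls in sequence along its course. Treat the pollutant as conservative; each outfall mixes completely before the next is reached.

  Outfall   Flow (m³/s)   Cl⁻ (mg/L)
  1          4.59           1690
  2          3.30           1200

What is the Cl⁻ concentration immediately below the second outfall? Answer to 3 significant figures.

After outfall 1: Q = 37.60 + 4.590 = 42.19 m³/s; C = (37.60·4.900 + 4.590·1690)/42.19 = 188.2 mg/L.
After outfall 2: Q = 42.19 + 3.300 = 45.49 m³/s; C = (42.19·188.2 + 3.300·1200)/45.49 = 261.6 mg/L.

262 mg/L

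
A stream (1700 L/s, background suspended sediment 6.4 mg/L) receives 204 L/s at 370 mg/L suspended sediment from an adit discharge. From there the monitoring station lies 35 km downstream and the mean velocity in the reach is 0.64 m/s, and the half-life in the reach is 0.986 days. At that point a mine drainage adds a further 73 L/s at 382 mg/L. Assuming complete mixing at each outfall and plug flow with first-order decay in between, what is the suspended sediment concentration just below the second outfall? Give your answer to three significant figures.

42.1 mg/L

Mass balance: C = (1700·6.400 + 204.0·370.0) / 1904 = 86360/1904 = 45.36 mg/L; combined flow 1904 L/s.
Travel time t = 35·1000 / 0.64 = 54690 s = 15.19 h.
Half-life 0.986 d → k = ln 2 / 0.986 = 0.7030 d⁻¹.
Decay over the reach: 45.36·exp(−kt) = 45.36·0.6408 = 29.07 mg/L.
Second outfall: C = (1904·29.07 + 73.00·382.0)/1977 = 42.10 mg/L.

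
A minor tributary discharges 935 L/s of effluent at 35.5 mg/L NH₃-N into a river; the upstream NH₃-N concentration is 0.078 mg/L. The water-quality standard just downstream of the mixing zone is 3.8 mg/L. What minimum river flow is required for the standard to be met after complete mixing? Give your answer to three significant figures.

Set C_mix = 3.8: (Q·0.07800 + 935.0·35.50) / (Q + 935.0) = 3.8
→ Q = 935.0·(35.50 − 3.8)/(3.8 − 0.07800) = 7963 L/s.

7960 L/s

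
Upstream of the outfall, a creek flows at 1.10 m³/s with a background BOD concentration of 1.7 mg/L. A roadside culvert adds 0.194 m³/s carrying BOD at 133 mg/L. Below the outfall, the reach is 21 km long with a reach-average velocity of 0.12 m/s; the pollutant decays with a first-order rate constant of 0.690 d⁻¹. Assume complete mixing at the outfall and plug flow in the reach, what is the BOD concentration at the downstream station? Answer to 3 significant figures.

Mixed concentration C = ΣQC/ΣQ = (1.100·1.700 + 0.1940·133.0) / 1.294 = 27.67/1.294 = 21.38 mg/L.
Travel time t = 21·1000 / 0.12 = 175000 s = 48.61 h.
Decay over the reach: 21.38·exp(−kt) = 21.38·0.2472 = 5.286 mg/L.

5.29 mg/L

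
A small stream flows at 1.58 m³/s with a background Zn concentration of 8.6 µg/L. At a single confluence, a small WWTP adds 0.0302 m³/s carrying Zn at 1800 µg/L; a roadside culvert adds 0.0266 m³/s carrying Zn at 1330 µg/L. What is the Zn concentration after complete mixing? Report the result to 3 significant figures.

After mixing, C = (1.580·8.600 + 0.03020·1800 + 0.02660·1330) / 1.637 = 103.3/1.637 = 63.13 µg/L.

63.1 µg/L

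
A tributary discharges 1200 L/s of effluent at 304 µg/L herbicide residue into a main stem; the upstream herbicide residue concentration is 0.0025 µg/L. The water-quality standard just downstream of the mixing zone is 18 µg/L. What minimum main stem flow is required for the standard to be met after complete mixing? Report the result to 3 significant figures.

Set C_mix = 18: (Q·0.002500 + 1200·304.0) / (Q + 1200) = 18
→ Q = 1200·(304.0 − 18)/(18 − 0.002500) = 19070 L/s.

19100 L/s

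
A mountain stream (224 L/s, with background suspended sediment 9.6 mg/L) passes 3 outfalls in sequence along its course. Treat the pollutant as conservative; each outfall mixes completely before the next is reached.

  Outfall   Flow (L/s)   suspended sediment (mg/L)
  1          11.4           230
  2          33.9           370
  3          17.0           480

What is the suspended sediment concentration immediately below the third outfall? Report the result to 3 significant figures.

After outfall 1: Q = 224.0 + 11.40 = 235.4 L/s; C = (224.0·9.600 + 11.40·230.0)/235.4 = 20.27 mg/L.
After outfall 2: Q = 235.4 + 33.90 = 269.3 L/s; C = (235.4·20.27 + 33.90·370.0)/269.3 = 64.30 mg/L.
After outfall 3: Q = 269.3 + 17.00 = 286.3 L/s; C = (269.3·64.30 + 17.00·480.0)/286.3 = 88.98 mg/L.

89.0 mg/L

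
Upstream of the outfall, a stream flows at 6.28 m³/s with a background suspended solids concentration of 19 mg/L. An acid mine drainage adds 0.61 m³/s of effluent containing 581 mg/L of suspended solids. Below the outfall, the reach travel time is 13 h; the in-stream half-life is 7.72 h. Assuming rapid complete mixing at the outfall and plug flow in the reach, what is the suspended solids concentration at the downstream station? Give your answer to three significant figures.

Mass balance: C = (6.280·19.00 + 0.6100·581.0) / 6.890 = 473.7/6.890 = 68.76 mg/L.
Half-life 7.72 h → k = ln 2 / 7.72 = 0.08979 h⁻¹ = 2.155 d⁻¹.
After decay, C = 68.76 × e^(−kt) = 68.76 × 0.3112 = 21.40 mg/L.

21.4 mg/L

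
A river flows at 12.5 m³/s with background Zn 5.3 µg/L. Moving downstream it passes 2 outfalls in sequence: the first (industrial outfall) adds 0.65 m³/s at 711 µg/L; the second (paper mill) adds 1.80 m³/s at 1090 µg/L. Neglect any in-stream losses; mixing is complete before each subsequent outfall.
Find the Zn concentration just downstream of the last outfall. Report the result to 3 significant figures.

167 µg/L

After outfall 1: Q = 12.50 + 0.6500 = 13.15 m³/s; C = (12.50·5.300 + 0.6500·711.0)/13.15 = 40.18 µg/L.
After outfall 2: Q = 13.15 + 1.800 = 14.95 m³/s; C = (13.15·40.18 + 1.800·1090)/14.95 = 166.6 µg/L.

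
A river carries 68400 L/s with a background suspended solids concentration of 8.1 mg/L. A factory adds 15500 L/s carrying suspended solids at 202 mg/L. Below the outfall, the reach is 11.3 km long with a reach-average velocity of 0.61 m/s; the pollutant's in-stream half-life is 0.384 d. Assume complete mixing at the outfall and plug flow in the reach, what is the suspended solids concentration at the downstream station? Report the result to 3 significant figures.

Flow-weighted average: C = (68400·8.100 + 15500·202.0) / 83900 = 3685000/83900 = 43.92 mg/L.
Travel time t = 11.3·1000 / 0.61 = 18520 s = 5.146 h.
Half-life 0.384 d → k = ln 2 / 0.384 = 1.805 d⁻¹.
After decay, C = 43.92 × e^(−kt) = 43.92 × 0.6791 = 29.83 mg/L.

29.8 mg/L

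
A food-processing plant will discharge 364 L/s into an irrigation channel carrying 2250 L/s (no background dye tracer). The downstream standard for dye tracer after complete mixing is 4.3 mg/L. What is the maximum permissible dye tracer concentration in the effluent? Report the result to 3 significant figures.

At the limit, (Qr·Cr + Qe·Cₑ)/(Qr + Qe) = 4.3:
Cₑ = (2614·4.3 − 2250·0) / 364.0 = 30.88 mg/L.

30.9 mg/L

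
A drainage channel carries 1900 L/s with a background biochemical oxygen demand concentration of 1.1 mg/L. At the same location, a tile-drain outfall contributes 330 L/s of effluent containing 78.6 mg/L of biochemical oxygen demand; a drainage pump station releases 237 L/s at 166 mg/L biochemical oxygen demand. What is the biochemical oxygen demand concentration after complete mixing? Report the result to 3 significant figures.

Conservation of mass: C = (1900·1.100 + 330.0·78.60 + 237.0·166.0) / 2467 = 67370/2467 = 27.31 mg/L.

27.3 mg/L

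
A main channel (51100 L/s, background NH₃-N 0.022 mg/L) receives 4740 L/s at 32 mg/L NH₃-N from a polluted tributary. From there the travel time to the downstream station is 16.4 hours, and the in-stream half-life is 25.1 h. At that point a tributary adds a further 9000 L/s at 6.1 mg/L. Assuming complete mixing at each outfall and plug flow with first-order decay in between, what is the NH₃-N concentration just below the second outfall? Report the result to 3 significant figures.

Mixed concentration C = ΣQC/ΣQ = (51100·0.02200 + 4740·32.00) / 55840 = 152800/55840 = 2.736 mg/L; combined flow 55840 L/s.
Half-life 25.1 h → k = ln 2 / 25.1 = 0.02762 h⁻¹ = 0.6628 d⁻¹.
Decay over the reach: 2.736·exp(−kt) = 2.736·0.6358 = 1.740 mg/L.
Second outfall: C = (55840·1.740 + 9000·6.100)/64840 = 2.345 mg/L.

2.35 mg/L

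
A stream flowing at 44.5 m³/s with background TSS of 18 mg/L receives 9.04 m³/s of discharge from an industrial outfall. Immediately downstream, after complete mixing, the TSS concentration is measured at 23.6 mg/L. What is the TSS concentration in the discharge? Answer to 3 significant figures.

51.2 mg/L

Mass balance: 44.50·18.00 + 9.040·Cₑ = 53.54·23.60
→ Cₑ = (53.54·23.60 − 44.50·18.00) / 9.040 = 51.17 mg/L.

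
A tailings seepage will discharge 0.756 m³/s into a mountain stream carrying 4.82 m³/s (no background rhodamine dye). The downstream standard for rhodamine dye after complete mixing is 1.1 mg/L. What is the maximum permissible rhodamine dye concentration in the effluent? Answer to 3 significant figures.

At the limit, (Qr·Cr + Qe·Cₑ)/(Qr + Qe) = 1.1:
Cₑ = (5.576·1.1 − 4.820·0) / 0.7560 = 8.113 mg/L.

8.11 mg/L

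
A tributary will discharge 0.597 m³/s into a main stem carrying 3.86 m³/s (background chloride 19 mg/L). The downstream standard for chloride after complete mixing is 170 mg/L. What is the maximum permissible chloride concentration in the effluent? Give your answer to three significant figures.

At the limit, (Qr·Cr + Qe·Cₑ)/(Qr + Qe) = 170:
Cₑ = (4.457·170 − 3.860·19.00) / 0.5970 = 1146 mg/L.

1150 mg/L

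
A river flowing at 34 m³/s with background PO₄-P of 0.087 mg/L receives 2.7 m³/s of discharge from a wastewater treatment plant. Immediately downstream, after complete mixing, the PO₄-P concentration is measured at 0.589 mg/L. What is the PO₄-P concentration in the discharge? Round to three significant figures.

Mass balance: 34.00·0.08700 + 2.700·Cₑ = 36.70·0.5890
→ Cₑ = (36.70·0.5890 − 34.00·0.08700) / 2.700 = 6.910 mg/L.

6.91 mg/L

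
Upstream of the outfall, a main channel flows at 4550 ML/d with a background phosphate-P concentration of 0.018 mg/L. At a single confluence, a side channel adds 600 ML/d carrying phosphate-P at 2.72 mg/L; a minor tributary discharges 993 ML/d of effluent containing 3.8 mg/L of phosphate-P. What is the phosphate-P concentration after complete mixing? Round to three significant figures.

Flow-weighted average: C = (4550·0.01800 + 600.0·2.720 + 993.0·3.800) / 6143 = 5487/6143 = 0.8933 mg/L.

0.893 mg/L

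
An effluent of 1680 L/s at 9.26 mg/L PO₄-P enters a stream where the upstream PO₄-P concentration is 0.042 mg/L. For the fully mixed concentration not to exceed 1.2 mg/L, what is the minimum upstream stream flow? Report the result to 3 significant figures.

Set C_mix = 1.2: (Q·0.04200 + 1680·9.260) / (Q + 1680) = 1.2
→ Q = 1680·(9.260 − 1.2)/(1.2 − 0.04200) = 11690 L/s.

11700 L/s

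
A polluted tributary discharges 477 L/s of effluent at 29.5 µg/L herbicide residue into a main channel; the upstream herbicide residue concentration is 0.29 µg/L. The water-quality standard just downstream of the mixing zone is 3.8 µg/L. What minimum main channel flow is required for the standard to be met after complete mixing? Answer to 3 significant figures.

Set C_mix = 3.8: (Q·0.2900 + 477.0·29.50) / (Q + 477.0) = 3.8
→ Q = 477.0·(29.50 − 3.8)/(3.8 − 0.2900) = 3493 L/s.

3490 L/s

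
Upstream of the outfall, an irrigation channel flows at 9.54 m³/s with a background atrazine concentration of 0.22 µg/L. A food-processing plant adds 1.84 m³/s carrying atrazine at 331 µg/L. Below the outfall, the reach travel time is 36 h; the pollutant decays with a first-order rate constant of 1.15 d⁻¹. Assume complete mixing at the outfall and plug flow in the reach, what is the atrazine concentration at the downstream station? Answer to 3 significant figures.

9.57 µg/L

After mixing, C = (9.540·0.2200 + 1.840·331.0) / 11.38 = 611.1/11.38 = 53.70 µg/L.
Applying C = C₀e^(−kt): 53.70 × 0.1782 = 9.568 µg/L.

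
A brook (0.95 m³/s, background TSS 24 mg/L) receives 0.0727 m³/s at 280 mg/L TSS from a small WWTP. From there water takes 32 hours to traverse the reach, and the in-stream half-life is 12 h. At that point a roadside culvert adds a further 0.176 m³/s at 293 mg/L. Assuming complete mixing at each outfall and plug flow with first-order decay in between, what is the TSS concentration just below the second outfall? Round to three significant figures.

Mixed concentration C = ΣQC/ΣQ = (0.9500·24.00 + 0.07270·280.0) / 1.023 = 43.16/1.023 = 42.20 mg/L; combined flow 1.023 m³/s.
Half-life 12 h → k = ln 2 / 12 = 0.05776 h⁻¹ = 1.386 d⁻¹.
Decay over the reach: 42.20·exp(−kt) = 42.20·0.1575 = 6.646 mg/L.
Second outfall: C = (1.023·6.646 + 0.1760·293.0)/1.199 = 48.69 mg/L.

48.7 mg/L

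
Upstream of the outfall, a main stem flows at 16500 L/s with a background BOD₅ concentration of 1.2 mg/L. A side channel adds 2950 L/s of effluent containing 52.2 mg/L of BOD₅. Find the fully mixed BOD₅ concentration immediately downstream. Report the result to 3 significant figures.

Mixed concentration C = ΣQC/ΣQ = (16500·1.200 + 2950·52.20) / 19450 = 173800/19450 = 8.935 mg/L.

8.94 mg/L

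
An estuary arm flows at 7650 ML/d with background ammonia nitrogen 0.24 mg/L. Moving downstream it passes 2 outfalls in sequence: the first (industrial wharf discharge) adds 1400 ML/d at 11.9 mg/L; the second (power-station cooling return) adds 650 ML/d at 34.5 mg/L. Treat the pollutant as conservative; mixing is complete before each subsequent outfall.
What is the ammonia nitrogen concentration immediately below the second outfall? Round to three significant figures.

After outfall 1: Q = 7650 + 1400 = 9050 ML/d; C = (7650·0.2400 + 1400·11.90)/9050 = 2.044 mg/L.
After outfall 2: Q = 9050 + 650.0 = 9700 ML/d; C = (9050·2.044 + 650.0·34.50)/9700 = 4.219 mg/L.

4.22 mg/L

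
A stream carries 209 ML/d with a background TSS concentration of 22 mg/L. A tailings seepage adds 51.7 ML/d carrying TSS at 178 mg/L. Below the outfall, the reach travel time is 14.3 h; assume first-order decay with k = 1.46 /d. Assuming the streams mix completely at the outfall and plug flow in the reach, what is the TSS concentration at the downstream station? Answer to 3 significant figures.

Mixed concentration C = ΣQC/ΣQ = (209.0·22.00 + 51.70·178.0) / 260.7 = 13800/260.7 = 52.94 mg/L.
Applying C = C₀e^(−kt): 52.94 × 0.4190 = 22.18 mg/L.

22.2 mg/L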